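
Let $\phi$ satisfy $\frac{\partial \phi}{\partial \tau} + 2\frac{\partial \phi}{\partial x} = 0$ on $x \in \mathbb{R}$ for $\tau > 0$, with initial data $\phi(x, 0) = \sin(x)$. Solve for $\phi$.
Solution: By method of characteristics (waves move right with speed 2):
Along characteristics $x - 2\tau =$ const, $\phi$ is constant, so $\phi(x,\tau) = f(x - 2\tau)$ with $f = \phi( \cdot , 0)$.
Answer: $\phi(x, \tau) = - \sin(2 \tau - x)$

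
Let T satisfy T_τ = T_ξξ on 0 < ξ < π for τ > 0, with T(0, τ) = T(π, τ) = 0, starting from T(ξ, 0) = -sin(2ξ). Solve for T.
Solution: Separating variables: T = Σ c_n exp(-n²τ) sin(nξ). From T(ξ,0) = -sin(2ξ): c_2=-1.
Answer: T(ξ, τ) = -exp(-4τ)sin(2ξ)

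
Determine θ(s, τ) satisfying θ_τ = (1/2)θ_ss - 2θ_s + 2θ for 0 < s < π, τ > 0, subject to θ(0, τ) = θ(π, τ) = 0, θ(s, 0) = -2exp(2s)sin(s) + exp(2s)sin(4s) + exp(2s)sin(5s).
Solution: Substitute θ = exp(2s)u, i.e. u = exp(-2s)θ.
By the product rule, θ_s = exp(2s)(u_s + 2u), θ_ss = exp(2s)(u_ss + 4u_s + 4u), θ_τ = exp(2s)u_τ.
Substituting into the PDE and dividing by exp(2s): u_τ = (1/2)(u_ss + 4u_s + 4u) - 2(u_s + 2u) + 2u.
The lower-order terms cancel, leaving the standard heat equation u_τ = (1/2)u_ss.
Initial data for u: u(s,0) = exp(-2s)θ(s,0) = -2sin(s) + sin(4s) + sin(5s). The boundary conditions carry over: u(0,τ) = u(π,τ) = 0.
Solve for u:
  Using separation of variables u = X(s)G(τ):
  Eigenfunctions: sin(ns), n = 1, 2, 3, ...
  General solution: u(s, τ) = Σ c_n sin(ns) exp(-n² τ/2)
  Matching u(s,0) = -2sin(s) + sin(4s) + sin(5s) term by term: c_1=-2, c_4=1, c_5=1.
Hence u(s,τ) = exp(-8τ)sin(4s) - 2exp(-τ/2)sin(s) + exp(-25τ/2)sin(5s).
Transform back: θ(s,τ) = exp(2s)u(s,τ).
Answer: θ(s, τ) = exp(2s)exp(-8τ)sin(4s) - 2exp(2s)exp(-τ/2)sin(s) + exp(2s)exp(-25τ/2)sin(5s)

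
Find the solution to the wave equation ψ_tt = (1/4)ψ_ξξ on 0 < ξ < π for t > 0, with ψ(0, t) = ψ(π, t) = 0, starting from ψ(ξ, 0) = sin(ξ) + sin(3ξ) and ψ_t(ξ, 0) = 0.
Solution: Using separation of variables ψ = X(ξ)T(t):
Eigenfunctions: sin(nξ), n = 1, 2, 3, ...
General solution: ψ(ξ, t) = Σ [A_n cos(n t/2) + B_n sin(n t/2)] sin(nξ)
From ψ(ξ,0) = sin(ξ) + sin(3ξ): A_1=1, A_3=1. From ψ_t(ξ,0) = 0: all B_n = 0.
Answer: ψ(ξ, t) = sin(ξ)cos(t/2) + sin(3ξ)cos(3t/2)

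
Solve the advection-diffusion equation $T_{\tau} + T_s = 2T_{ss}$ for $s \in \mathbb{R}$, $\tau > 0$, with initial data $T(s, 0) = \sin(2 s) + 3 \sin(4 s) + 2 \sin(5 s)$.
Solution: Moving frame: $\eta = s - \tau$, $\sigma = \tau$, $T = u(\eta,\sigma)$, so $T_{\tau} = u_{\sigma} - u_{\eta}$ and $T_{ss} = u_{\eta\eta}$.
Hence $T_{\tau} + T_s = u_{\sigma}$ and the PDE becomes the heat equation $u_{\sigma} = 2u_{\eta\eta}$ on $\eta \in \mathbb{R}$.
Initial data: $u(\eta,0) = T(\eta,0) = \sin(2 \eta) + 3 \sin(4 \eta) + 2 \sin(5 \eta)$. Each mode $\sin(n\eta)$ decays as $e^{-2n^2\sigma}$ on $\mathbb{R}$, so $u(\eta,\sigma) = \sum c_n e^{-2n^2\sigma} \sin(n\eta)$ with $c_2=1, c_4=3, c_5=2$: $u(\eta,\sigma) = e^{-8 \sigma} \sin(2 \eta) + 3 e^{-32 \sigma} \sin(4 \eta) + 2 e^{-50 \sigma} \sin(5 \eta)$.
Substituting back: $T(s,\tau) = u(s - \tau, \tau)$.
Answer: $T(s, \tau) = - e^{-8 \tau} \sin(2 \tau - 2 s) - 3 e^{-32 \tau} \sin(4 \tau - 4 s) - 2 e^{-50 \tau} \sin(5 \tau - 5 s)$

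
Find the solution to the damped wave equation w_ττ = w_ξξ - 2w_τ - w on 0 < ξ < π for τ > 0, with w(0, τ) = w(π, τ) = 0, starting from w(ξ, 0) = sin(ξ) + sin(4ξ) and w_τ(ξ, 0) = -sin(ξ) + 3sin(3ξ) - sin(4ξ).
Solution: Substitute w = exp(-τ)u, i.e. u = exp(τ)w.
By the product rule, w_τ = exp(-τ)(u_τ - u), w_ττ = exp(-τ)(u_ττ - 2u_τ + u), w_ξξ = exp(-τ)u_ξξ.
Substituting into the PDE and dividing by exp(-τ): u_ττ - 2u_τ + u = u_ξξ - 2(u_τ - u) - u.
The lower-order terms cancel, leaving the standard wave equation u_ττ = u_ξξ.
Initial data for u: u(ξ,0) = w(ξ,0) = sin(ξ) + sin(4ξ); u_τ(ξ,0) = w_τ(ξ,0) + w(ξ,0) = 3sin(3ξ). The boundary conditions carry over: u(0,τ) = u(π,τ) = 0.
Solve for u:
  Using separation of variables u = X(ξ)T(τ):
  Eigenfunctions: sin(nξ), n = 1, 2, 3, ...
  General solution: u(ξ, τ) = Σ [A_n cos(n τ) + B_n sin(n τ)] sin(nξ)
  From u(ξ,0) = sin(ξ) + sin(4ξ): A_1=1, A_4=1. From u_τ(ξ,0) = 3sin(3ξ), using u_τ(ξ,0) = Σ ω_n B_n sin(nξ) with ω_n = n: B_3 = 3/3 = 1.
Hence u(ξ,τ) = sin(ξ)cos(τ) + sin(3ξ)sin(3τ) + sin(4ξ)cos(4τ).
Transform back: w(ξ,τ) = exp(-τ)u(ξ,τ).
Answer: w(ξ, τ) = exp(-τ)sin(ξ)cos(τ) + exp(-τ)sin(3ξ)sin(3τ) + exp(-τ)sin(4ξ)cos(4τ)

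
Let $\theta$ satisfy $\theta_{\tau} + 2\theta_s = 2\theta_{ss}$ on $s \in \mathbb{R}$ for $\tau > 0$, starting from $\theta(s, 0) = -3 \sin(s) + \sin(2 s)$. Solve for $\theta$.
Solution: Moving frame: $\eta = s - 2\tau$, $\sigma = \tau$, $\theta = u(\eta,\sigma)$, so $\theta_{\tau} = u_{\sigma} - 2u_{\eta}$ and $\theta_{ss} = u_{\eta\eta}$.
Hence $\theta_{\tau} + 2\theta_s = u_{\sigma}$ and the PDE becomes the heat equation $u_{\sigma} = 2u_{\eta\eta}$ on $\eta \in \mathbb{R}$.
Initial data: $u(\eta,0) = \theta(\eta,0) = -3 \sin(\eta) + \sin(2 \eta)$. Each mode $\sin(n\eta)$ decays as $e^{-2n^2\sigma}$ on $\mathbb{R}$, so $u(\eta,\sigma) = \sum c_n e^{-2n^2\sigma} \sin(n\eta)$ with $c_1=-3, c_2=1$: $u(\eta,\sigma) = -3 e^{-2 \sigma} \sin(\eta) + e^{-8 \sigma} \sin(2 \eta)$.
Substituting back: $\theta(s,\tau) = u(s - 2\tau, \tau)$.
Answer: $\theta(s, \tau) = 3 e^{-2 \tau} \sin(2 \tau - s) -  e^{-8 \tau} \sin(4 \tau - 2 s)$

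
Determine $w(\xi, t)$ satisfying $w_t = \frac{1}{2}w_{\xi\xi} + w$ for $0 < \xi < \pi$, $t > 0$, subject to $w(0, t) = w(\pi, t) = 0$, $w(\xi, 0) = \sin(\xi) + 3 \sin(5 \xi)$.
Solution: Substitute $w = e^{t}u$, i.e. $u = e^{-t}w$.
By the product rule, $w_t = e^{t}(u_t + u)$, $w_{\xi\xi} = e^{t}u_{\xi\xi}$.
Substituting into the PDE and dividing by $e^{t}$: $u_t + u = \frac{1}{2}u_{\xi\xi} + u$.
The lower-order terms cancel, leaving the standard heat equation $u_t = \frac{1}{2}u_{\xi\xi}$.
Initial data for $u$: $u(\xi,0) = w(\xi,0) = \sin(\xi) + 3 \sin(5 \xi)$. The boundary conditions carry over: $u(0,t) = u(\pi,t) = 0$.
Solve for $u$:
  Using separation of variables $u = X(\xi)T(t)$:
  Eigenfunctions: $\sin(n\xi)$, $n = 1, 2, 3, \ldots$
  General solution: $u(\xi, t) = \sum c_n \sin(n\xi) e^{-n^2 t/2}$
  Matching $u(\xi,0) = \sin(\xi) + 3 \sin(5 \xi)$ term by term: $c_1=1, c_5=3$.
Hence $u(\xi,t) = e^{-t/2} \sin(\xi) + 3 e^{-25 t/2} \sin(5 \xi)$.
Transform back: $w(\xi,t) = e^{t}u(\xi,t)$.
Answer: $w(\xi, t) = e^{t/2} \sin(\xi) + 3 e^{-23 t/2} \sin(5 \xi)$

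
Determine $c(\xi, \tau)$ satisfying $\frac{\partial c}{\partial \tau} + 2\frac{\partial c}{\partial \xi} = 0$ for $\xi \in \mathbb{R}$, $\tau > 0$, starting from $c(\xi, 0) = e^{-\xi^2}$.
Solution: By method of characteristics (waves move right with speed 2):
Along characteristics $\xi - 2\tau =$ const, $c$ is constant, so $c(\xi,\tau) = f(\xi - 2\tau)$ with $f = c( \cdot , 0)$.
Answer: $c(\xi, \tau) = e^{-(-2 \tau + \xi)^2}$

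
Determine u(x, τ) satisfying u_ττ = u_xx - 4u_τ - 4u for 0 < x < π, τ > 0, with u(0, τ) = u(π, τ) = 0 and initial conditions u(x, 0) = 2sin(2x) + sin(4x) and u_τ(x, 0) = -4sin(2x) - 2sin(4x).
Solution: Substitute u = exp(-2τ)w, i.e. w = exp(2τ)u.
By the product rule, u_τ = exp(-2τ)(w_τ - 2w), u_ττ = exp(-2τ)(w_ττ - 4w_τ + 4w), u_xx = exp(-2τ)w_xx.
Substituting into the PDE and dividing by exp(-2τ): w_ττ - 4w_τ + 4w = w_xx - 4(w_τ - 2w) - 4w.
The lower-order terms cancel, leaving the standard wave equation w_ττ = w_xx.
Initial data for w: w(x,0) = u(x,0) = 2sin(2x) + sin(4x); w_τ(x,0) = u_τ(x,0) + 2u(x,0) = 0. The boundary conditions carry over: w(0,τ) = w(π,τ) = 0.
Solve for w:
  Using separation of variables w = X(x)T(τ):
  Eigenfunctions: sin(nx), n = 1, 2, 3, ...
  General solution: w(x, τ) = Σ [A_n cos(n τ) + B_n sin(n τ)] sin(nx)
  From w(x,0) = 2sin(2x) + sin(4x): A_2=2, A_4=1. From w_τ(x,0) = 0: all B_n = 0.
Hence w(x,τ) = 2sin(2x)cos(2τ) + sin(4x)cos(4τ).
Transform back: u(x,τ) = exp(-2τ)w(x,τ).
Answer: u(x, τ) = 2exp(-2τ)sin(2x)cos(2τ) + exp(-2τ)sin(4x)cos(4τ)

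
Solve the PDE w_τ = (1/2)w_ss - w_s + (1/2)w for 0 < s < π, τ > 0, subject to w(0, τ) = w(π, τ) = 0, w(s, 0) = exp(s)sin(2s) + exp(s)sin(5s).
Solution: Substitute w = exp(s)u, i.e. u = exp(-s)w.
By the product rule, w_s = exp(s)(u_s + u), w_ss = exp(s)(u_ss + 2u_s + u), w_τ = exp(s)u_τ.
Substituting into the PDE and dividing by exp(s): u_τ = (1/2)(u_ss + 2u_s + u) - (u_s + u) + (1/2)u.
The lower-order terms cancel, leaving the standard heat equation u_τ = (1/2)u_ss.
Initial data for u: u(s,0) = exp(-s)w(s,0) = sin(2s) + sin(5s). The boundary conditions carry over: u(0,τ) = u(π,τ) = 0.
Solve for u:
  Using separation of variables u = X(s)T(τ):
  Eigenfunctions: sin(ns), n = 1, 2, 3, ...
  General solution: u(s, τ) = Σ c_n sin(ns) exp(-n² τ/2)
  Matching u(s,0) = sin(2s) + sin(5s) term by term: c_2=1, c_5=1.
Hence u(s,τ) = exp(-2τ)sin(2s) + exp(-25τ/2)sin(5s).
Transform back: w(s,τ) = exp(s)u(s,τ).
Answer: w(s, τ) = exp(s)exp(-2τ)sin(2s) + exp(s)exp(-25τ/2)sin(5s)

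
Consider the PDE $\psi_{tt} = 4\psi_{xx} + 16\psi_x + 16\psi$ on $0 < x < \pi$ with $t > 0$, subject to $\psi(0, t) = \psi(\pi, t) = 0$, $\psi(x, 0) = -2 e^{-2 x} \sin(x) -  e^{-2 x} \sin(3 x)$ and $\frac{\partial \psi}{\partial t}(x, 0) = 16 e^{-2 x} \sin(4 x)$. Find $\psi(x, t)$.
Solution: Substitute $\psi = e^{-2x}u$, i.e. $u = e^{2x}\psi$.
By the product rule, $\psi_x = e^{-2x}(u_x - 2u)$, $\psi_{xx} = e^{-2x}(u_{xx} - 4u_x + 4u)$, $\psi_{tt} = e^{-2x}u_{tt}$.
Substituting into the PDE and dividing by $e^{-2x}$: $u_{tt} = 4(u_{xx} - 4u_x + 4u) + 16(u_x - 2u) + 16u$.
The lower-order terms cancel, leaving the standard wave equation $u_{tt} = 4u_{xx}$.
Initial data for $u$: $u(x,0) = e^{2x}\psi(x,0) = -2 \sin(x) - \sin(3 x)$; $u_t(x,0) = e^{2x}\psi_t(x,0) = 16 \sin(4 x)$. The boundary conditions carry over: $u(0,t) = u(\pi,t) = 0$.
Solve for $u$:
  Using separation of variables $u = X(x)T(t)$:
  Eigenfunctions: $\sin(nx)$, $n = 1, 2, 3, \ldots$
  General solution: $u(x, t) = \sum [A_n \cos(2n t) + B_n \sin(2n t)] \sin(nx)$
  From $u(x,0) = -2 \sin(x) - \sin(3 x)$: $A_1=-2, A_3=-1$. From $u_t(x,0) = 16 \sin(4 x)$, using $u_t(x,0) = \sum \omega_n B_n \sin(nx)$ with $\omega_n = 2n$: $B_4 = 16/8 = 2$.
Hence $u(x,t) = 2 \sin(8 t) \sin(4 x) - 2 \sin(x) \cos(2 t) - \sin(3 x) \cos(6 t)$.
Transform back: $\psi(x,t) = e^{-2x}u(x,t)$.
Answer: $\psi(x, t) = 2 e^{-2 x} \sin(8 t) \sin(4 x) - 2 e^{-2 x} \sin(x) \cos(2 t) -  e^{-2 x} \sin(3 x) \cos(6 t)$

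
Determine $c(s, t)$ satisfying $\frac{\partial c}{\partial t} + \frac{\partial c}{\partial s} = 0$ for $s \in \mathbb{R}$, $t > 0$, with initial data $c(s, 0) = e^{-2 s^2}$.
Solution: By characteristics ($ds/dt = 1$), $c(s,t) = f(s - t)$ with $f = c( \cdot , 0)$.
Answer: $c(s, t) = e^{-2 (s - t)^2}$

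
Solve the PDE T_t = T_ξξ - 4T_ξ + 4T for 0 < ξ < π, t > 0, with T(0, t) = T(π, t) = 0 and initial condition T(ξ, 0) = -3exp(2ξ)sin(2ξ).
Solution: Substitute T = exp(2ξ)u, i.e. u = exp(-2ξ)T.
By the product rule, T_ξ = exp(2ξ)(u_ξ + 2u), T_ξξ = exp(2ξ)(u_ξξ + 4u_ξ + 4u), T_t = exp(2ξ)u_t.
Substituting into the PDE and dividing by exp(2ξ): u_t = (u_ξξ + 4u_ξ + 4u) - 4(u_ξ + 2u) + 4u.
The lower-order terms cancel, leaving the standard heat equation u_t = u_ξξ.
Initial data for u: u(ξ,0) = exp(-2ξ)T(ξ,0) = -3sin(2ξ). The boundary conditions carry over: u(0,t) = u(π,t) = 0.
Solve for u:
  Using separation of variables u = X(ξ)G(t):
  Eigenfunctions: sin(nξ), n = 1, 2, 3, ...
  General solution: u(ξ, t) = Σ c_n sin(nξ) exp(-n² t)
  Matching u(ξ,0) = -3sin(2ξ) term by term: c_2=-3.
Hence u(ξ,t) = -3exp(-4t)sin(2ξ).
Transform back: T(ξ,t) = exp(2ξ)u(ξ,t).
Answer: T(ξ, t) = -3exp(-4t)exp(2ξ)sin(2ξ)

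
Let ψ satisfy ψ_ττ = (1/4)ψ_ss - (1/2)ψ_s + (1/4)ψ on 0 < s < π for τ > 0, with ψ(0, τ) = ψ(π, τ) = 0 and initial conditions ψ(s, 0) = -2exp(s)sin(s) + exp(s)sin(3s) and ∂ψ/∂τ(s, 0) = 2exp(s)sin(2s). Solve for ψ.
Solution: Substitute ψ = exp(s)u, i.e. u = exp(-s)ψ.
By the product rule, ψ_s = exp(s)(u_s + u), ψ_ss = exp(s)(u_ss + 2u_s + u), ψ_ττ = exp(s)u_ττ.
Substituting into the PDE and dividing by exp(s): u_ττ = (1/4)(u_ss + 2u_s + u) - (1/2)(u_s + u) + (1/4)u.
The lower-order terms cancel, leaving the standard wave equation u_ττ = (1/4)u_ss.
Initial data for u: u(s,0) = exp(-s)ψ(s,0) = -2sin(s) + sin(3s); u_τ(s,0) = exp(-s)ψ_τ(s,0) = 2sin(2s). The boundary conditions carry over: u(0,τ) = u(π,τ) = 0.
Solve for u:
  Using separation of variables u = X(s)T(τ):
  Eigenfunctions: sin(ns), n = 1, 2, 3, ...
  General solution: u(s, τ) = Σ [A_n cos(n τ/2) + B_n sin(n τ/2)] sin(ns)
  From u(s,0) = -2sin(s) + sin(3s): A_1=-2, A_3=1. From u_τ(s,0) = 2sin(2s), using u_τ(s,0) = Σ ω_n B_n sin(ns) with ω_n = n/2: B_2 = 2/1 = 2.
Hence u(s,τ) = -2sin(s)cos(τ/2) + 2sin(2s)sin(τ) + sin(3s)cos(3τ/2).
Transform back: ψ(s,τ) = exp(s)u(s,τ).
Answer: ψ(s, τ) = -2exp(s)sin(s)cos(τ/2) + 2exp(s)sin(2s)sin(τ) + exp(s)sin(3s)cos(3τ/2)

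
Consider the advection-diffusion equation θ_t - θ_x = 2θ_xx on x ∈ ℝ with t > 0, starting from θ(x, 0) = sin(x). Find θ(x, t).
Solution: Moving frame: η = x + t, σ = t, θ = u(η,σ), so θ_t = u_σ + u_η and θ_xx = u_ηη.
Hence θ_t - θ_x = u_σ and the PDE becomes the heat equation u_σ = 2u_ηη on η ∈ ℝ.
Initial data: u(η,0) = θ(η,0) = sin(η). Each mode sin(nη) decays as exp(-2n²σ) on ℝ, so u(η,σ) = Σ c_n exp(-2n²σ) sin(nη) with c_1=1: u(η,σ) = exp(-2σ)sin(η).
Substituting back: θ(x,t) = u(x + t, t).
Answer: θ(x, t) = exp(-2t)sin(t + x)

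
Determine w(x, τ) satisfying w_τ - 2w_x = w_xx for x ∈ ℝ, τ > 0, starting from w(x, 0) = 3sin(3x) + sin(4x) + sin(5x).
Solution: Change to a moving frame: let η = x + 2τ, σ = τ and write w(x,τ) = u(η,σ).
By the chain rule w_τ = u_σ + 2u_η, w_x = u_η, w_xx = u_ηη.
Then w_τ - 2w_x = u_σ: the advection term cancels and the PDE becomes the heat equation u_σ = u_ηη on η ∈ ℝ.
Initial data: u(η,0) = w(η,0) = 3sin(3η) + sin(4η) + sin(5η).
On η ∈ ℝ each mode satisfies (sin(nη))″ = -n² sin(nη), so exp(-n²σ) sin(nη) solves the heat equation; by superposition u(η,σ) = Σ c_n exp(-n²σ) sin(nη).
Reading off the coefficients: c_3=3, c_4=1, c_5=1, so u(η,σ) = 3exp(-9σ)sin(3η) + exp(-16σ)sin(4η) + exp(-25σ)sin(5η).
Substituting back η = x + 2τ, σ = τ: w(x,τ) = u(x + 2τ, τ).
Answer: w(x, τ) = 3exp(-9τ)sin(3x + 6τ) + exp(-16τ)sin(4x + 8τ) + exp(-25τ)sin(5x + 10τ)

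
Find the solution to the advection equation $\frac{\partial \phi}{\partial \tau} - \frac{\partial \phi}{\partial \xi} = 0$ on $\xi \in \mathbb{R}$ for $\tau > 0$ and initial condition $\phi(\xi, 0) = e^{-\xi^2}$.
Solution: By method of characteristics (waves move left with speed 1):
Along characteristics $\xi + \tau =$ const, $\phi$ is constant, so $\phi(\xi,\tau) = f(\xi + \tau)$ with $f = \phi( \cdot , 0)$.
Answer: $\phi(\xi, \tau) = e^{-(\tau + \xi)^2}$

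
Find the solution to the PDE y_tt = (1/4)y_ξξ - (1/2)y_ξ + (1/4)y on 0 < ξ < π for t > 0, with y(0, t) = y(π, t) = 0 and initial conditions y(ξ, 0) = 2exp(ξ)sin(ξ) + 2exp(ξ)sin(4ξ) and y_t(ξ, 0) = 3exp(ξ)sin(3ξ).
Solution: Substitute y = exp(ξ)u.
Then y_ξ = exp(ξ)(u_ξ + u), y_ξξ = exp(ξ)(u_ξξ + 2u_ξ + u), y_tt = exp(ξ)u_tt; substituting and dividing by exp(ξ), the lower-order terms cancel: u_tt = (1/4)u_ξξ (standard wave equation).
Data for u: u(ξ,0) = exp(-ξ)y(ξ,0) = 2sin(ξ) + 2sin(4ξ); u_t(ξ,0) = exp(-ξ)y_t(ξ,0) = 3sin(3ξ). The boundary conditions carry over: u(0,t) = u(π,t) = 0.
Separating variables: u = Σ [A_n cos(ω_n t) + B_n sin(ω_n t)] sin(nξ), ω_n = n/2. From ICs (B_n = velocity coefficient / ω_n): A_1=2, A_4=2, B_3=2.
So u(ξ,t) = 2sin(3t/2)sin(3ξ) + 2sin(ξ)cos(t/2) + 2sin(4ξ)cos(2t), and y(ξ,t) = exp(ξ)u(ξ,t).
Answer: y(ξ, t) = 2exp(ξ)sin(3t/2)sin(3ξ) + 2exp(ξ)sin(ξ)cos(t/2) + 2exp(ξ)sin(4ξ)cos(2t)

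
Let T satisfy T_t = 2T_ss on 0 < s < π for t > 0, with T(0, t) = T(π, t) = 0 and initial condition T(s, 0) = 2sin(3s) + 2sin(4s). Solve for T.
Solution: Separating variables: T = Σ c_n exp(-2n²t) sin(ns). From T(s,0) = 2sin(3s) + 2sin(4s): c_3=2, c_4=2.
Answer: T(s, t) = 2exp(-18t)sin(3s) + 2exp(-32t)sin(4s)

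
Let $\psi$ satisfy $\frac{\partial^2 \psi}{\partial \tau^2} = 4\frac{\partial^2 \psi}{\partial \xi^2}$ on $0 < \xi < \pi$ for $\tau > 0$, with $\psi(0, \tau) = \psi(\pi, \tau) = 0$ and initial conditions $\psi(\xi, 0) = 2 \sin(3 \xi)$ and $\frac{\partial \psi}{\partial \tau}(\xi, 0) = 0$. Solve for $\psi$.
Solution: Using separation of variables $\psi = X(\xi)T(\tau)$:
Eigenfunctions: $\sin(n\xi)$, $n = 1, 2, 3, \ldots$
General solution: $\psi(\xi, \tau) = \sum [A_n \cos(2n \tau) + B_n \sin(2n \tau)] \sin(n\xi)$
From $\psi(\xi,0) = 2 \sin(3 \xi)$: $A_3=2$. From $\psi_{\tau}(\xi,0) = 0$: all $B_n = 0$.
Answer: $\psi(\xi, \tau) = 2 \sin(3 \xi) \cos(6 \tau)$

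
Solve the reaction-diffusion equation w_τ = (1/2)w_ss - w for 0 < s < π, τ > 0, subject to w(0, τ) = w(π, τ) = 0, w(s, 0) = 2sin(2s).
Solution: Substitute w = exp(-τ)u.
Then w_τ = exp(-τ)(u_τ - u), w_ss = exp(-τ)u_ss; substituting and dividing by exp(-τ), the lower-order terms cancel: u_τ = (1/2)u_ss (standard heat equation).
Data for u: u(s,0) = w(s,0) = 2sin(2s). The boundary conditions carry over: u(0,τ) = u(π,τ) = 0.
Separating variables: u = Σ c_n exp(-n²τ/2) sin(ns). From u(s,0) = 2sin(2s): c_2=2.
So u(s,τ) = 2exp(-2τ)sin(2s), and w(s,τ) = exp(-τ)u(s,τ).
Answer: w(s, τ) = 2exp(-3τ)sin(2s)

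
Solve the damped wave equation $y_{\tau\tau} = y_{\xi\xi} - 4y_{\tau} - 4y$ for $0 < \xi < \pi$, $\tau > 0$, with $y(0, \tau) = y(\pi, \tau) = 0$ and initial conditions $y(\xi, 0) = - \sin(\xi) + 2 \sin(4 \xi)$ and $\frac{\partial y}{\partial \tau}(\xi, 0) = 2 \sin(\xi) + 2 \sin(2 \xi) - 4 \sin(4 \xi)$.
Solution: Substitute $y = e^{-2\tau}u$.
Then $y_{\tau} = e^{-2\tau}(u_{\tau} - 2u)$, $y_{\tau\tau} = e^{-2\tau}(u_{\tau\tau} - 4u_{\tau} + 4u)$, $y_{\xi\xi} = e^{-2\tau}u_{\xi\xi}$; substituting and dividing by $e^{-2\tau}$, the lower-order terms cancel: $u_{\tau\tau} = u_{\xi\xi}$ (standard wave equation).
Data for $u$: $u(\xi,0) = y(\xi,0) = - \sin(\xi) + 2 \sin(4 \xi)$; $u_{\tau}(\xi,0) = y_{\tau}(\xi,0) + 2y(\xi,0) = 2 \sin(2 \xi)$. The boundary conditions carry over: $u(0,\tau) = u(\pi,\tau) = 0$.
Separating variables: $u = \sum [A_n \cos(\omega_n \tau) + B_n \sin(\omega_n \tau)] \sin(n\xi)$, $\omega_n = n$. From ICs ($B_n$ = velocity coefficient / $\omega_n$): $A_1=-1, A_4=2, B_2=1$.
So $u(\xi,\tau) = - \sin(\xi) \cos(\tau) + \sin(2 \xi) \sin(2 \tau) + 2 \sin(4 \xi) \cos(4 \tau)$, and $y(\xi,\tau) = e^{-2\tau}u(\xi,\tau)$.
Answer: $y(\xi, \tau) = e^{-2 \tau} \sin(2 \tau) \sin(2 \xi) -  e^{-2 \tau} \sin(\xi) \cos(\tau) + 2 e^{-2 \tau} \sin(4 \xi) \cos(4 \tau)$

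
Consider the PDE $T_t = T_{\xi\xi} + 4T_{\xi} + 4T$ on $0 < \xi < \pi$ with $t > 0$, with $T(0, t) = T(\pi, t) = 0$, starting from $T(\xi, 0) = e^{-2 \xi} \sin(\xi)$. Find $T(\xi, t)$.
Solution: Substitute $T = e^{-2\xi}u$, i.e. $u = e^{2\xi}T$.
By the product rule, $T_{\xi} = e^{-2\xi}(u_{\xi} - 2u)$, $T_{\xi\xi} = e^{-2\xi}(u_{\xi\xi} - 4u_{\xi} + 4u)$, $T_t = e^{-2\xi}u_t$.
Substituting into the PDE and dividing by $e^{-2\xi}$: $u_t = (u_{\xi\xi} - 4u_{\xi} + 4u) + 4(u_{\xi} - 2u) + 4u$.
The lower-order terms cancel, leaving the standard heat equation $u_t = u_{\xi\xi}$.
Initial data for $u$: $u(\xi,0) = e^{2\xi}T(\xi,0) = \sin(\xi)$. The boundary conditions carry over: $u(0,t) = u(\pi,t) = 0$.
Solve for $u$:
  Using separation of variables $u = X(\xi)G(t)$:
  Eigenfunctions: $\sin(n\xi)$, $n = 1, 2, 3, \ldots$
  General solution: $u(\xi, t) = \sum c_n \sin(n\xi) e^{-n^2 t}$
  Matching $u(\xi,0) = \sin(\xi)$ term by term: $c_1=1$.
Hence $u(\xi,t) = e^{-t} \sin(\xi)$.
Transform back: $T(\xi,t) = e^{-2\xi}u(\xi,t)$.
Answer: $T(\xi, t) = e^{-2 \xi} e^{-t} \sin(\xi)$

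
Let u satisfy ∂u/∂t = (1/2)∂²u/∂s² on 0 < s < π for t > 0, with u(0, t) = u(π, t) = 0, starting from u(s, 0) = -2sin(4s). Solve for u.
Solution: Using separation of variables u = X(s)T(t):
Eigenfunctions: sin(ns), n = 1, 2, 3, ...
General solution: u(s, t) = Σ c_n sin(ns) exp(-n² t/2)
Matching u(s,0) = -2sin(4s) term by term: c_4=-2.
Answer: u(s, t) = -2exp(-8t)sin(4s)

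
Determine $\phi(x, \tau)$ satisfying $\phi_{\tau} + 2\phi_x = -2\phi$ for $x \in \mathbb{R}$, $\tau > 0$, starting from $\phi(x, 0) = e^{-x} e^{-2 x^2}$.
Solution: Substitute $\phi = e^{-x}u$.
Then $\phi_x = e^{-x}(u_x - u)$, $\phi_{\tau} = e^{-x}u_{\tau}$; substituting and dividing by $e^{-x}$, the lower-order terms cancel: $u_{\tau} + 2u_x = 0$ (standard advection equation).
Data for $u$: $u(x,0) = e^{x}\phi(x,0) = e^{-2 x^2}$.
By characteristics ($dx/d\tau = 2$), $u(x,\tau) = f(x - 2\tau)$ with $f = u( \cdot , 0)$.
So $u(x,\tau) = e^{-2 (x - 2 \tau)^2}$, and $\phi(x,\tau) = e^{-x}u(x,\tau)$.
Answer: $\phi(x, \tau) = e^{-x} e^{-2 (-2 \tau + x)^2}$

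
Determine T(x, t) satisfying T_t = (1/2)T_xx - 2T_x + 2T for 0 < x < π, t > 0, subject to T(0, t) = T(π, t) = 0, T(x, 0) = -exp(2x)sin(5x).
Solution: Substitute T = exp(2x)u.
Then T_x = exp(2x)(u_x + 2u), T_xx = exp(2x)(u_xx + 4u_x + 4u), T_t = exp(2x)u_t; substituting and dividing by exp(2x), the lower-order terms cancel: u_t = (1/2)u_xx (standard heat equation).
Data for u: u(x,0) = exp(-2x)T(x,0) = -sin(5x). The boundary conditions carry over: u(0,t) = u(π,t) = 0.
Separating variables: u = Σ c_n exp(-n²t/2) sin(nx). From u(x,0) = -sin(5x): c_5=-1.
So u(x,t) = -exp(-25t/2)sin(5x), and T(x,t) = exp(2x)u(x,t).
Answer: T(x, t) = -exp(-25t/2)exp(2x)sin(5x)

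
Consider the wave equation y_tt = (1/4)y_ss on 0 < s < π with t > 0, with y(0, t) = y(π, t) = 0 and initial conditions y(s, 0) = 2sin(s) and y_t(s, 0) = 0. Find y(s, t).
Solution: Separating variables: y = Σ [A_n cos(ω_n t) + B_n sin(ω_n t)] sin(ns), ω_n = n/2. From ICs: A_1=2.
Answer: y(s, t) = 2sin(s)cos(t/2)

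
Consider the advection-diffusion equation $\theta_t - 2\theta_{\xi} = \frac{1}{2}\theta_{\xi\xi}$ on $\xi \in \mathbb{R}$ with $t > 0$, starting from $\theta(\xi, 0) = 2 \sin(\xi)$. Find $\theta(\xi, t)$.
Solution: Change to a moving frame: let $\eta = \xi + 2t$, $\sigma = t$ and write $\theta(\xi,t) = u(\eta,\sigma)$.
By the chain rule $\theta_t = u_{\sigma} + 2u_{\eta}$, $\theta_{\xi} = u_{\eta}$, $\theta_{\xi\xi} = u_{\eta\eta}$.
Then $\theta_t - 2\theta_{\xi} = u_{\sigma}$: the advection term cancels and the PDE becomes the heat equation $u_{\sigma} = \frac{1}{2}u_{\eta\eta}$ on $\eta \in \mathbb{R}$.
Initial data: $u(\eta,0) = \theta(\eta,0) = 2 \sin(\eta)$.
On $\eta \in \mathbb{R}$ each mode satisfies $(\sin(n\eta))'' = -n^2 \sin(n\eta)$, so $e^{-n^2\sigma/2} \sin(n\eta)$ solves the heat equation; by superposition $u(\eta,\sigma) = \sum c_n e^{-n^2\sigma/2} \sin(n\eta)$.
Reading off the coefficients: $c_1=2$, so $u(\eta,\sigma) = 2 e^{-\sigma/2} \sin(\eta)$.
Substituting back $\eta = \xi + 2t$, $\sigma = t$: $\theta(\xi,t) = u(\xi + 2t, t)$.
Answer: $\theta(\xi, t) = 2 e^{-t/2} \sin(\xi + 2 t)$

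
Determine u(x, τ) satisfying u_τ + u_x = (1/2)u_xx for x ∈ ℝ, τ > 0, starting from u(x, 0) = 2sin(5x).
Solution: Moving frame: η = x - τ, σ = τ, u = w(η,σ), so u_τ = w_σ - w_η and u_xx = w_ηη.
Hence u_τ + u_x = w_σ and the PDE becomes the heat equation w_σ = (1/2)w_ηη on η ∈ ℝ.
Initial data: w(η,0) = u(η,0) = 2sin(5η). Each mode sin(nη) decays as exp(-n²σ/2) on ℝ, so w(η,σ) = Σ c_n exp(-n²σ/2) sin(nη) with c_5=2: w(η,σ) = 2exp(-25σ/2)sin(5η).
Substituting back: u(x,τ) = w(x - τ, τ).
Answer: u(x, τ) = 2exp(-25τ/2)sin(5x - 5τ)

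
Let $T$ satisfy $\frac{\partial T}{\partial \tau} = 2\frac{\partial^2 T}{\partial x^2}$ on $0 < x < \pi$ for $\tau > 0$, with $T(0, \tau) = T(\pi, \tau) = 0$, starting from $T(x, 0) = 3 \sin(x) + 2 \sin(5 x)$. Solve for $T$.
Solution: Using separation of variables $T = X(x)G(\tau)$:
Eigenfunctions: $\sin(nx)$, $n = 1, 2, 3, \ldots$
General solution: $T(x, \tau) = \sum c_n \sin(nx) e^{-2n^2 \tau}$
Matching $T(x,0) = 3 \sin(x) + 2 \sin(5 x)$ term by term: $c_1=3, c_5=2$.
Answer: $T(x, \tau) = 3 e^{-2 \tau} \sin(x) + 2 e^{-50 \tau} \sin(5 x)$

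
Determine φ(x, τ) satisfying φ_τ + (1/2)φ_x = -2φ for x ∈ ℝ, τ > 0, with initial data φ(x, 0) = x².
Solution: Substitute φ = exp(-2τ)u.
Then φ_τ = exp(-2τ)(u_τ - 2u), φ_x = exp(-2τ)u_x; substituting and dividing by exp(-2τ), the lower-order terms cancel: u_τ + (1/2)u_x = 0 (standard advection equation).
Data for u: u(x,0) = φ(x,0) = x².
By characteristics (dx/dτ = 1/2), u(x,τ) = f(x - (1/2)τ) with f = u(·, 0).
So u(x,τ) = x² - xτ + (1/4)τ², and φ(x,τ) = exp(-2τ)u(x,τ).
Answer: φ(x, τ) = x²exp(-2τ) - xτexp(-2τ) + (1/4)τ²exp(-2τ)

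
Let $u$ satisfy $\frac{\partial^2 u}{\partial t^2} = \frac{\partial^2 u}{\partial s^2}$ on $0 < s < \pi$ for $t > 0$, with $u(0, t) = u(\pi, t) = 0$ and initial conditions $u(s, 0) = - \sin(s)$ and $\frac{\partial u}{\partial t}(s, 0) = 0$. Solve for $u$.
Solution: Separating variables: $u = \sum [A_n \cos(\omega_n t) + B_n \sin(\omega_n t)] \sin(ns)$, $\omega_n = n$. From ICs: $A_1=-1$.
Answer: $u(s, t) = - \sin(s) \cos(t)$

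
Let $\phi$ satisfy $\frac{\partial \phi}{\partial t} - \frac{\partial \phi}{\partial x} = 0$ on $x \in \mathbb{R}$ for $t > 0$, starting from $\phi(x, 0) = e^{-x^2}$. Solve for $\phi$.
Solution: By method of characteristics (waves move left with speed 1):
Along characteristics $x + t =$ const, $\phi$ is constant, so $\phi(x,t) = f(x + t)$ with $f = \phi( \cdot , 0)$.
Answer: $\phi(x, t) = e^{-(t + x)^2}$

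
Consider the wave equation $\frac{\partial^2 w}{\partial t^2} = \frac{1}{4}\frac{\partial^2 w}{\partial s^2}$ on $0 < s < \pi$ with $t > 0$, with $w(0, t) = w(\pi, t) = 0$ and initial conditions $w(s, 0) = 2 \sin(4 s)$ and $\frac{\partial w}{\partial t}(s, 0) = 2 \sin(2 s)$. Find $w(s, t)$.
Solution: Using separation of variables $w = X(s)T(t)$:
Eigenfunctions: $\sin(ns)$, $n = 1, 2, 3, \ldots$
General solution: $w(s, t) = \sum [A_n \cos(n t/2) + B_n \sin(n t/2)] \sin(ns)$
From $w(s,0) = 2 \sin(4 s)$: $A_4=2$. From $w_t(s,0) = 2 \sin(2 s)$, using $w_t(s,0) = \sum \omega_n B_n \sin(ns)$ with $\omega_n = n/2$: $B_2 = 2/1 = 2$.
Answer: $w(s, t) = 2 \sin(2 s) \sin(t) + 2 \sin(4 s) \cos(2 t)$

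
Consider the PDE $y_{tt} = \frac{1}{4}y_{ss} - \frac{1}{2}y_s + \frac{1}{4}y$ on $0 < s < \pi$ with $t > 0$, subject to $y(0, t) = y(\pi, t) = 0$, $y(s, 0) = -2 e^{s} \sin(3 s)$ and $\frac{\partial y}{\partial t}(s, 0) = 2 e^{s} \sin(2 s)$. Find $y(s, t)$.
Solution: Substitute $y = e^{s}u$.
Then $y_s = e^{s}(u_s + u)$, $y_{ss} = e^{s}(u_{ss} + 2u_s + u)$, $y_{tt} = e^{s}u_{tt}$; substituting and dividing by $e^{s}$, the lower-order terms cancel: $u_{tt} = \frac{1}{4}u_{ss}$ (standard wave equation).
Data for $u$: $u(s,0) = e^{-s}y(s,0) = -2 \sin(3 s)$; $u_t(s,0) = e^{-s}y_t(s,0) = 2 \sin(2 s)$. The boundary conditions carry over: $u(0,t) = u(\pi,t) = 0$.
Separating variables: $u = \sum [A_n \cos(\omega_n t) + B_n \sin(\omega_n t)] \sin(ns)$, $\omega_n = n/2$. From ICs ($B_n$ = velocity coefficient / $\omega_n$): $A_3=-2, B_2=2$.
So $u(s,t) = 2 \sin(2 s) \sin(t) - 2 \sin(3 s) \cos(3 t/2)$, and $y(s,t) = e^{s}u(s,t)$.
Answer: $y(s, t) = 2 e^{s} \sin(2 s) \sin(t) - 2 e^{s} \sin(3 s) \cos(3 t/2)$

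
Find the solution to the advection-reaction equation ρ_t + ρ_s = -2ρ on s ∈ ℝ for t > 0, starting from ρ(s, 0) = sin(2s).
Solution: Substitute ρ = exp(-2t)u, i.e. u = exp(2t)ρ.
By the product rule, ρ_t = exp(-2t)(u_t - 2u), ρ_s = exp(-2t)u_s.
Substituting into the PDE and dividing by exp(-2t): u_t - 2u + u_s = -2u.
The lower-order terms cancel, leaving the standard advection equation u_t + u_s = 0.
Initial data for u: u(s,0) = ρ(s,0) = sin(2s).
Solve for u:
  By method of characteristics (waves move right with speed 1):
  Along characteristics s - t = const, u is constant, so u(s,t) = f(s - t) with f = u(·, 0).
Hence u(s,t) = sin(2s - 2t).
Transform back: ρ(s,t) = exp(-2t)u(s,t).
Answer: ρ(s, t) = exp(-2t)sin(2s - 2t)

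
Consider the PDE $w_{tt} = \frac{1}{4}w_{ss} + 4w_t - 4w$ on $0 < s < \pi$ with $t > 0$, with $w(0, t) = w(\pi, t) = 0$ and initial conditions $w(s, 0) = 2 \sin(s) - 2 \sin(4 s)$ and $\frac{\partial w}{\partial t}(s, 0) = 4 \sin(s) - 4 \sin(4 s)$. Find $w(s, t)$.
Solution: Substitute $w = e^{2t}u$.
Then $w_t = e^{2t}(u_t + 2u)$, $w_{tt} = e^{2t}(u_{tt} + 4u_t + 4u)$, $w_{ss} = e^{2t}u_{ss}$; substituting and dividing by $e^{2t}$, the lower-order terms cancel: $u_{tt} = \frac{1}{4}u_{ss}$ (standard wave equation).
Data for $u$: $u(s,0) = w(s,0) = 2 \sin(s) - 2 \sin(4 s)$; $u_t(s,0) = w_t(s,0) - 2w(s,0) = 0$. The boundary conditions carry over: $u(0,t) = u(\pi,t) = 0$.
Separating variables: $u = \sum [A_n \cos(\omega_n t) + B_n \sin(\omega_n t)] \sin(ns)$, $\omega_n = n/2$. From ICs: $A_1=2, A_4=-2$.
So $u(s,t) = 2 \sin(s) \cos(t/2) - 2 \sin(4 s) \cos(2 t)$, and $w(s,t) = e^{2t}u(s,t)$.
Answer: $w(s, t) = 2 e^{2 t} \sin(s) \cos(t/2) - 2 e^{2 t} \sin(4 s) \cos(2 t)$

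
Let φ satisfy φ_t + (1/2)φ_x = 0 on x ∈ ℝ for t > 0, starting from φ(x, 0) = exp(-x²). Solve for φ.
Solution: By method of characteristics (waves move right with speed 1/2):
Along characteristics x - (1/2)t = const, φ is constant, so φ(x,t) = f(x - (1/2)t) with f = φ(·, 0).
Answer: φ(x, t) = exp(-(-t/2 + x)²)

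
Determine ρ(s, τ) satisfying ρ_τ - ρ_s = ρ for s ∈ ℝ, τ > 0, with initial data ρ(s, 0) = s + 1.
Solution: Substitute ρ = exp(τ)u.
Then ρ_τ = exp(τ)(u_τ + u), ρ_s = exp(τ)u_s; substituting and dividing by exp(τ), the lower-order terms cancel: u_τ - u_s = 0 (standard advection equation).
Data for u: u(s,0) = ρ(s,0) = s + 1.
By characteristics (ds/dτ = -1), u(s,τ) = f(s + τ) with f = u(·, 0).
So u(s,τ) = s + τ + 1, and ρ(s,τ) = exp(τ)u(s,τ).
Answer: ρ(s, τ) = sexp(τ) + τexp(τ) + exp(τ)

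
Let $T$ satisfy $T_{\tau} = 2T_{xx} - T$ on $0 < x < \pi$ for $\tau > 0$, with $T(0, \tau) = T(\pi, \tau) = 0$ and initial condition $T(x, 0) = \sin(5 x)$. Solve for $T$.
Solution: Substitute $T = e^{-\tau}u$, i.e. $u = e^{\tau}T$.
By the product rule, $T_{\tau} = e^{-\tau}(u_{\tau} - u)$, $T_{xx} = e^{-\tau}u_{xx}$.
Substituting into the PDE and dividing by $e^{-\tau}$: $u_{\tau} - u = 2u_{xx} - u$.
The lower-order terms cancel, leaving the standard heat equation $u_{\tau} = 2u_{xx}$.
Initial data for $u$: $u(x,0) = T(x,0) = \sin(5 x)$. The boundary conditions carry over: $u(0,\tau) = u(\pi,\tau) = 0$.
Solve for $u$:
  Using separation of variables $u = X(x)G(\tau)$:
  Eigenfunctions: $\sin(nx)$, $n = 1, 2, 3, \ldots$
  General solution: $u(x, \tau) = \sum c_n \sin(nx) e^{-2n^2 \tau}$
  Matching $u(x,0) = \sin(5 x)$ term by term: $c_5=1$.
Hence $u(x,\tau) = e^{-50 \tau} \sin(5 x)$.
Transform back: $T(x,\tau) = e^{-\tau}u(x,\tau)$.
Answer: $T(x, \tau) = e^{-51 \tau} \sin(5 x)$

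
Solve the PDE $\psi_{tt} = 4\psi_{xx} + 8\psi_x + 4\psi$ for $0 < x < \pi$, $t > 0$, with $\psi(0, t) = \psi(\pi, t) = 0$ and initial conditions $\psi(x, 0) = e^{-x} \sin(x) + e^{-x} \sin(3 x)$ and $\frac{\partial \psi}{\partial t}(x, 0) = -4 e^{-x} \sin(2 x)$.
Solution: Substitute $\psi = e^{-x}u$.
Then $\psi_x = e^{-x}(u_x - u)$, $\psi_{xx} = e^{-x}(u_{xx} - 2u_x + u)$, $\psi_{tt} = e^{-x}u_{tt}$; substituting and dividing by $e^{-x}$, the lower-order terms cancel: $u_{tt} = 4u_{xx}$ (standard wave equation).
Data for $u$: $u(x,0) = e^{x}\psi(x,0) = \sin(x) + \sin(3 x)$; $u_t(x,0) = e^{x}\psi_t(x,0) = -4 \sin(2 x)$. The boundary conditions carry over: $u(0,t) = u(\pi,t) = 0$.
Separating variables: $u = \sum [A_n \cos(\omega_n t) + B_n \sin(\omega_n t)] \sin(nx)$, $\omega_n = 2n$. From ICs ($B_n$ = velocity coefficient / $\omega_n$): $A_1=1, A_3=1, B_2=-1$.
So $u(x,t) = - \sin(4 t) \sin(2 x) + \sin(x) \cos(2 t) + \sin(3 x) \cos(6 t)$, and $\psi(x,t) = e^{-x}u(x,t)$.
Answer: $\psi(x, t) = - e^{-x} \sin(4 t) \sin(2 x) + e^{-x} \sin(x) \cos(2 t) + e^{-x} \sin(3 x) \cos(6 t)$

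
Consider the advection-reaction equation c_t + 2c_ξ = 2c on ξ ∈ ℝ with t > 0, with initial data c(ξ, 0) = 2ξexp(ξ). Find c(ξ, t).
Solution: Substitute c = exp(ξ)u, i.e. u = exp(-ξ)c.
By the product rule, c_ξ = exp(ξ)(u_ξ + u), c_t = exp(ξ)u_t.
Substituting into the PDE and dividing by exp(ξ): u_t + 2(u_ξ + u) = 2u.
The lower-order terms cancel, leaving the standard advection equation u_t + 2u_ξ = 0.
Initial data for u: u(ξ,0) = exp(-ξ)c(ξ,0) = 2ξ.
Solve for u:
  By method of characteristics (waves move right with speed 2):
  Along characteristics ξ - 2t = const, u is constant, so u(ξ,t) = f(ξ - 2t) with f = u(·, 0).
Hence u(ξ,t) = -4t + 2ξ.
Transform back: c(ξ,t) = exp(ξ)u(ξ,t).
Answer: c(ξ, t) = -4texp(ξ) + 2ξexp(ξ)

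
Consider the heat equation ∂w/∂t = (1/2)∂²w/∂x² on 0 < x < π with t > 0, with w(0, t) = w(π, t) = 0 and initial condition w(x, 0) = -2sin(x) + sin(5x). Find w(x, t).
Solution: Separating variables: w = Σ c_n exp(-n²t/2) sin(nx). From w(x,0) = -2sin(x) + sin(5x): c_1=-2, c_5=1.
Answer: w(x, t) = -2exp(-t/2)sin(x) + exp(-25t/2)sin(5x)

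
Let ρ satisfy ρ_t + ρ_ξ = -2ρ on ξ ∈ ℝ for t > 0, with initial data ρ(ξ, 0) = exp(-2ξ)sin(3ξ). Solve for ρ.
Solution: Substitute ρ = exp(-2ξ)u, i.e. u = exp(2ξ)ρ.
By the product rule, ρ_ξ = exp(-2ξ)(u_ξ - 2u), ρ_t = exp(-2ξ)u_t.
Substituting into the PDE and dividing by exp(-2ξ): u_t + (u_ξ - 2u) = -2u.
The lower-order terms cancel, leaving the standard advection equation u_t + u_ξ = 0.
Initial data for u: u(ξ,0) = exp(2ξ)ρ(ξ,0) = sin(3ξ).
Solve for u:
  By method of characteristics (waves move right with speed 1):
  Along characteristics ξ - t = const, u is constant, so u(ξ,t) = f(ξ - t) with f = u(·, 0).
Hence u(ξ,t) = -sin(3t - 3ξ).
Transform back: ρ(ξ,t) = exp(-2ξ)u(ξ,t).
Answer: ρ(ξ, t) = -exp(-2ξ)sin(3t - 3ξ)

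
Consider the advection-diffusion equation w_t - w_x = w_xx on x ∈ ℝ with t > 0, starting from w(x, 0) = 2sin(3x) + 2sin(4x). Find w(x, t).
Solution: Change to a moving frame: let η = x + t, σ = t and write w(x,t) = u(η,σ).
By the chain rule w_t = u_σ + u_η, w_x = u_η, w_xx = u_ηη.
Then w_t - w_x = u_σ: the advection term cancels and the PDE becomes the heat equation u_σ = u_ηη on η ∈ ℝ.
Initial data: u(η,0) = w(η,0) = 2sin(3η) + 2sin(4η).
On η ∈ ℝ each mode satisfies (sin(nη))″ = -n² sin(nη), so exp(-n²σ) sin(nη) solves the heat equation; by superposition u(η,σ) = Σ c_n exp(-n²σ) sin(nη).
Reading off the coefficients: c_3=2, c_4=2, so u(η,σ) = 2exp(-9σ)sin(3η) + 2exp(-16σ)sin(4η).
Substituting back η = x + t, σ = t: w(x,t) = u(x + t, t).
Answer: w(x, t) = 2exp(-9t)sin(3t + 3x) + 2exp(-16t)sin(4t + 4x)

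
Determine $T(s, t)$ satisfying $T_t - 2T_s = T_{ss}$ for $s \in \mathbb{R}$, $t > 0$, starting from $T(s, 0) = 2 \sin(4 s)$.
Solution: Moving frame: $\eta = s + 2t$, $\sigma = t$, $T = u(\eta,\sigma)$, so $T_t = u_{\sigma} + 2u_{\eta}$ and $T_{ss} = u_{\eta\eta}$.
Hence $T_t - 2T_s = u_{\sigma}$ and the PDE becomes the heat equation $u_{\sigma} = u_{\eta\eta}$ on $\eta \in \mathbb{R}$.
Initial data: $u(\eta,0) = T(\eta,0) = 2 \sin(4 \eta)$. Each mode $\sin(n\eta)$ decays as $e^{-n^2\sigma}$ on $\mathbb{R}$, so $u(\eta,\sigma) = \sum c_n e^{-n^2\sigma} \sin(n\eta)$ with $c_4=2$: $u(\eta,\sigma) = 2 e^{-16 \sigma} \sin(4 \eta)$.
Substituting back: $T(s,t) = u(s + 2t, t)$.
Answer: $T(s, t) = 2 e^{-16 t} \sin(4 s + 8 t)$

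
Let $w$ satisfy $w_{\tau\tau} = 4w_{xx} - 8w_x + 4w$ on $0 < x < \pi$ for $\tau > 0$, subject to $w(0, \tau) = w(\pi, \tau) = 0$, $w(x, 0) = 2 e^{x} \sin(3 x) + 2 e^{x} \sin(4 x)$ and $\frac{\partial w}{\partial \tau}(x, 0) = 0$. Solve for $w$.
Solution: Substitute $w = e^{x}u$, i.e. $u = e^{-x}w$.
By the product rule, $w_x = e^{x}(u_x + u)$, $w_{xx} = e^{x}(u_{xx} + 2u_x + u)$, $w_{\tau\tau} = e^{x}u_{\tau\tau}$.
Substituting into the PDE and dividing by $e^{x}$: $u_{\tau\tau} = 4(u_{xx} + 2u_x + u) - 8(u_x + u) + 4u$.
The lower-order terms cancel, leaving the standard wave equation $u_{\tau\tau} = 4u_{xx}$.
Initial data for $u$: $u(x,0) = e^{-x}w(x,0) = 2 \sin(3 x) + 2 \sin(4 x)$; $u_{\tau}(x,0) = e^{-x}w_{\tau}(x,0) = 0$. The boundary conditions carry over: $u(0,\tau) = u(\pi,\tau) = 0$.
Solve for $u$:
  Using separation of variables $u = X(x)T(\tau)$:
  Eigenfunctions: $\sin(nx)$, $n = 1, 2, 3, \ldots$
  General solution: $u(x, \tau) = \sum [A_n \cos(2n \tau) + B_n \sin(2n \tau)] \sin(nx)$
  From $u(x,0) = 2 \sin(3 x) + 2 \sin(4 x)$: $A_3=2, A_4=2$. From $u_{\tau}(x,0) = 0$: all $B_n = 0$.
Hence $u(x,\tau) = 2 \sin(3 x) \cos(6 \tau) + 2 \sin(4 x) \cos(8 \tau)$.
Transform back: $w(x,\tau) = e^{x}u(x,\tau)$.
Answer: $w(x, \tau) = 2 e^{x} \sin(3 x) \cos(6 \tau) + 2 e^{x} \sin(4 x) \cos(8 \tau)$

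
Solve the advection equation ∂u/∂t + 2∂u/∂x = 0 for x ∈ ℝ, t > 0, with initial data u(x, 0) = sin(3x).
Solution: By characteristics (dx/dt = 2), u(x,t) = f(x - 2t) with f = u(·, 0).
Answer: u(x, t) = -sin(6t - 3x)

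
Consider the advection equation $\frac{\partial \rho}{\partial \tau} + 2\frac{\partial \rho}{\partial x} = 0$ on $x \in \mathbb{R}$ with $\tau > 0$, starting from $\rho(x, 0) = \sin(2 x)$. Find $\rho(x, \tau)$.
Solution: By characteristics ($dx/d\tau = 2$), $\rho(x,\tau) = f(x - 2\tau)$ with $f = \rho( \cdot , 0)$.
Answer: $\rho(x, \tau) = - \sin(4 \tau - 2 x)$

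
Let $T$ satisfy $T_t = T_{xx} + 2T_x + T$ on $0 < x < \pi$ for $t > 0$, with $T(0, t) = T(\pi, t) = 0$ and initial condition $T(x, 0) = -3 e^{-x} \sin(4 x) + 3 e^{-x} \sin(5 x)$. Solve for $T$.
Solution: Substitute $T = e^{-x}u$, i.e. $u = e^{x}T$.
By the product rule, $T_x = e^{-x}(u_x - u)$, $T_{xx} = e^{-x}(u_{xx} - 2u_x + u)$, $T_t = e^{-x}u_t$.
Substituting into the PDE and dividing by $e^{-x}$: $u_t = (u_{xx} - 2u_x + u) + 2(u_x - u) + u$.
The lower-order terms cancel, leaving the standard heat equation $u_t = u_{xx}$.
Initial data for $u$: $u(x,0) = e^{x}T(x,0) = -3 \sin(4 x) + 3 \sin(5 x)$. The boundary conditions carry over: $u(0,t) = u(\pi,t) = 0$.
Solve for $u$:
  Using separation of variables $u = X(x)G(t)$:
  Eigenfunctions: $\sin(nx)$, $n = 1, 2, 3, \ldots$
  General solution: $u(x, t) = \sum c_n \sin(nx) e^{-n^2 t}$
  Matching $u(x,0) = -3 \sin(4 x) + 3 \sin(5 x)$ term by term: $c_4=-3, c_5=3$.
Hence $u(x,t) = -3 e^{-16 t} \sin(4 x) + 3 e^{-25 t} \sin(5 x)$.
Transform back: $T(x,t) = e^{-x}u(x,t)$.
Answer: $T(x, t) = -3 e^{-16 t} e^{-x} \sin(4 x) + 3 e^{-25 t} e^{-x} \sin(5 x)$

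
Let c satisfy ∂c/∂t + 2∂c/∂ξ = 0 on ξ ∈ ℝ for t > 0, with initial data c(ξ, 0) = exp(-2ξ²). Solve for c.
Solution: By method of characteristics (waves move right with speed 2):
Along characteristics ξ - 2t = const, c is constant, so c(ξ,t) = f(ξ - 2t) with f = c(·, 0).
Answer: c(ξ, t) = exp(-2(-2t + ξ)²)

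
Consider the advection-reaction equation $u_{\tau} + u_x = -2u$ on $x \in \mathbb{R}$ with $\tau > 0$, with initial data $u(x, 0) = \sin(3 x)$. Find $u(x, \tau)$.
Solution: Substitute $u = e^{-2\tau}w$.
Then $u_{\tau} = e^{-2\tau}(w_{\tau} - 2w)$, $u_x = e^{-2\tau}w_x$; substituting and dividing by $e^{-2\tau}$, the lower-order terms cancel: $w_{\tau} + w_x = 0$ (standard advection equation).
Data for $w$: $w(x,0) = u(x,0) = \sin(3 x)$.
By characteristics ($dx/d\tau = 1$), $w(x,\tau) = f(x - \tau)$ with $f = w( \cdot , 0)$.
So $w(x,\tau) = \sin(3 x - 3 \tau)$, and $u(x,\tau) = e^{-2\tau}w(x,\tau)$.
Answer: $u(x, \tau) = - e^{-2 \tau} \sin(3 \tau - 3 x)$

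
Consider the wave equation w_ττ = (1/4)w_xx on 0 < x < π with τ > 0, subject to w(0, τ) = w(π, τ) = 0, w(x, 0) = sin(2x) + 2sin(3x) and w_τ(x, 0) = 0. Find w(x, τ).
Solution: Using separation of variables w = X(x)T(τ):
Eigenfunctions: sin(nx), n = 1, 2, 3, ...
General solution: w(x, τ) = Σ [A_n cos(n τ/2) + B_n sin(n τ/2)] sin(nx)
From w(x,0) = sin(2x) + 2sin(3x): A_2=1, A_3=2. From w_τ(x,0) = 0: all B_n = 0.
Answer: w(x, τ) = sin(2x)cos(τ) + 2sin(3x)cos(3τ/2)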